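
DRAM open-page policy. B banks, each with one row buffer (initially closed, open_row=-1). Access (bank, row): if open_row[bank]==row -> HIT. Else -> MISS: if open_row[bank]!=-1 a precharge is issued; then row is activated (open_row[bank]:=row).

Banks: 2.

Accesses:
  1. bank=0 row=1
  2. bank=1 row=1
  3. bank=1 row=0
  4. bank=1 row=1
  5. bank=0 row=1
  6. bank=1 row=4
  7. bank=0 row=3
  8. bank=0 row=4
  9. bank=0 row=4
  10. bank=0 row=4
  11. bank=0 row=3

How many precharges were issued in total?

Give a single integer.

Answer: 6

Derivation:
Acc 1: bank0 row1 -> MISS (open row1); precharges=0
Acc 2: bank1 row1 -> MISS (open row1); precharges=0
Acc 3: bank1 row0 -> MISS (open row0); precharges=1
Acc 4: bank1 row1 -> MISS (open row1); precharges=2
Acc 5: bank0 row1 -> HIT
Acc 6: bank1 row4 -> MISS (open row4); precharges=3
Acc 7: bank0 row3 -> MISS (open row3); precharges=4
Acc 8: bank0 row4 -> MISS (open row4); precharges=5
Acc 9: bank0 row4 -> HIT
Acc 10: bank0 row4 -> HIT
Acc 11: bank0 row3 -> MISS (open row3); precharges=6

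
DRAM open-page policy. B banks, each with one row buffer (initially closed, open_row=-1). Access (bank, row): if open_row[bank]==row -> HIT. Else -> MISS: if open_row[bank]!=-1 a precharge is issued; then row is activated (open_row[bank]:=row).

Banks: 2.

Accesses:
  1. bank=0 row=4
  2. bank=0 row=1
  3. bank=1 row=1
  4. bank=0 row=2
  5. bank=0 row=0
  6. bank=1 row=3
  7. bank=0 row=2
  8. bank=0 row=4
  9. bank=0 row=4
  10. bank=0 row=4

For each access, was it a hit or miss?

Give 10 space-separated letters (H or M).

Acc 1: bank0 row4 -> MISS (open row4); precharges=0
Acc 2: bank0 row1 -> MISS (open row1); precharges=1
Acc 3: bank1 row1 -> MISS (open row1); precharges=1
Acc 4: bank0 row2 -> MISS (open row2); precharges=2
Acc 5: bank0 row0 -> MISS (open row0); precharges=3
Acc 6: bank1 row3 -> MISS (open row3); precharges=4
Acc 7: bank0 row2 -> MISS (open row2); precharges=5
Acc 8: bank0 row4 -> MISS (open row4); precharges=6
Acc 9: bank0 row4 -> HIT
Acc 10: bank0 row4 -> HIT

Answer: M M M M M M M M H H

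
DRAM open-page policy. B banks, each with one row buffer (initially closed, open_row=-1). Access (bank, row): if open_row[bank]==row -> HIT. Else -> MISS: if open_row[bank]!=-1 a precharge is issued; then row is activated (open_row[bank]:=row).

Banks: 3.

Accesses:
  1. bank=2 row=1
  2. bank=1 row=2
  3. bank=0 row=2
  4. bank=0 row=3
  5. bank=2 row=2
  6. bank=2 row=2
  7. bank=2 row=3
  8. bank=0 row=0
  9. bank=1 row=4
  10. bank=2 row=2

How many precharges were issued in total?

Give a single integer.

Acc 1: bank2 row1 -> MISS (open row1); precharges=0
Acc 2: bank1 row2 -> MISS (open row2); precharges=0
Acc 3: bank0 row2 -> MISS (open row2); precharges=0
Acc 4: bank0 row3 -> MISS (open row3); precharges=1
Acc 5: bank2 row2 -> MISS (open row2); precharges=2
Acc 6: bank2 row2 -> HIT
Acc 7: bank2 row3 -> MISS (open row3); precharges=3
Acc 8: bank0 row0 -> MISS (open row0); precharges=4
Acc 9: bank1 row4 -> MISS (open row4); precharges=5
Acc 10: bank2 row2 -> MISS (open row2); precharges=6

Answer: 6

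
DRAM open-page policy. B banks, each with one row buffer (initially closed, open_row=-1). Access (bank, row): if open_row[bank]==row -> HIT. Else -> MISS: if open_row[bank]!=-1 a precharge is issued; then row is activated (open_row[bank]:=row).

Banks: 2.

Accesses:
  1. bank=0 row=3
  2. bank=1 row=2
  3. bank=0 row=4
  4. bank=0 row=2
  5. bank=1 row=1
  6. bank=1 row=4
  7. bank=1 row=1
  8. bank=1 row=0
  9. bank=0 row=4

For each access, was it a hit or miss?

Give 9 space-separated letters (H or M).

Acc 1: bank0 row3 -> MISS (open row3); precharges=0
Acc 2: bank1 row2 -> MISS (open row2); precharges=0
Acc 3: bank0 row4 -> MISS (open row4); precharges=1
Acc 4: bank0 row2 -> MISS (open row2); precharges=2
Acc 5: bank1 row1 -> MISS (open row1); precharges=3
Acc 6: bank1 row4 -> MISS (open row4); precharges=4
Acc 7: bank1 row1 -> MISS (open row1); precharges=5
Acc 8: bank1 row0 -> MISS (open row0); precharges=6
Acc 9: bank0 row4 -> MISS (open row4); precharges=7

Answer: M M M M M M M M M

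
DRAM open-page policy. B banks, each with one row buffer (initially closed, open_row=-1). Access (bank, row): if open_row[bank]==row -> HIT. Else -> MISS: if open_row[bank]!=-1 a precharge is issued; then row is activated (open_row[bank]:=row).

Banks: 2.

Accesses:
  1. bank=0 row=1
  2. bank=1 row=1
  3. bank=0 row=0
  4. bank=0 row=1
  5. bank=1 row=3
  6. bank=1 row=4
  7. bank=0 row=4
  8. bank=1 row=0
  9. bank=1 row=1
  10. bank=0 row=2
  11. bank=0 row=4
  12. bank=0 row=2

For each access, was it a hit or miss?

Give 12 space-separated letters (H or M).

Answer: M M M M M M M M M M M M

Derivation:
Acc 1: bank0 row1 -> MISS (open row1); precharges=0
Acc 2: bank1 row1 -> MISS (open row1); precharges=0
Acc 3: bank0 row0 -> MISS (open row0); precharges=1
Acc 4: bank0 row1 -> MISS (open row1); precharges=2
Acc 5: bank1 row3 -> MISS (open row3); precharges=3
Acc 6: bank1 row4 -> MISS (open row4); precharges=4
Acc 7: bank0 row4 -> MISS (open row4); precharges=5
Acc 8: bank1 row0 -> MISS (open row0); precharges=6
Acc 9: bank1 row1 -> MISS (open row1); precharges=7
Acc 10: bank0 row2 -> MISS (open row2); precharges=8
Acc 11: bank0 row4 -> MISS (open row4); precharges=9
Acc 12: bank0 row2 -> MISS (open row2); precharges=10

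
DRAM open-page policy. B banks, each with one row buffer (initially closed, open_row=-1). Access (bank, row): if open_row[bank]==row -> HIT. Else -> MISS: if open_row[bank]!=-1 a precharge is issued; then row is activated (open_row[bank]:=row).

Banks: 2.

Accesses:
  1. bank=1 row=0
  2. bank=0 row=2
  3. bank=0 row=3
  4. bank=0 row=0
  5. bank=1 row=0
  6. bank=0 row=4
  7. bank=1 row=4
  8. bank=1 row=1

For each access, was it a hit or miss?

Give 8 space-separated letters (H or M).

Answer: M M M M H M M M

Derivation:
Acc 1: bank1 row0 -> MISS (open row0); precharges=0
Acc 2: bank0 row2 -> MISS (open row2); precharges=0
Acc 3: bank0 row3 -> MISS (open row3); precharges=1
Acc 4: bank0 row0 -> MISS (open row0); precharges=2
Acc 5: bank1 row0 -> HIT
Acc 6: bank0 row4 -> MISS (open row4); precharges=3
Acc 7: bank1 row4 -> MISS (open row4); precharges=4
Acc 8: bank1 row1 -> MISS (open row1); precharges=5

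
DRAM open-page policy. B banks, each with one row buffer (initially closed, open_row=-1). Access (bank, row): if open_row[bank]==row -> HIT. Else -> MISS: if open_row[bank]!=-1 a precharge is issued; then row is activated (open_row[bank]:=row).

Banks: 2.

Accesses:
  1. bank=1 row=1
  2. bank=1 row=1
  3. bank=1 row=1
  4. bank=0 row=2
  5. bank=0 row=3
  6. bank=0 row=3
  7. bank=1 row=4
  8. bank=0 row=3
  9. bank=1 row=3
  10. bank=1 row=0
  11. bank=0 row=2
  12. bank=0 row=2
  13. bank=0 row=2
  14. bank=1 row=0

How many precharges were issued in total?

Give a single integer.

Answer: 5

Derivation:
Acc 1: bank1 row1 -> MISS (open row1); precharges=0
Acc 2: bank1 row1 -> HIT
Acc 3: bank1 row1 -> HIT
Acc 4: bank0 row2 -> MISS (open row2); precharges=0
Acc 5: bank0 row3 -> MISS (open row3); precharges=1
Acc 6: bank0 row3 -> HIT
Acc 7: bank1 row4 -> MISS (open row4); precharges=2
Acc 8: bank0 row3 -> HIT
Acc 9: bank1 row3 -> MISS (open row3); precharges=3
Acc 10: bank1 row0 -> MISS (open row0); precharges=4
Acc 11: bank0 row2 -> MISS (open row2); precharges=5
Acc 12: bank0 row2 -> HIT
Acc 13: bank0 row2 -> HIT
Acc 14: bank1 row0 -> HIT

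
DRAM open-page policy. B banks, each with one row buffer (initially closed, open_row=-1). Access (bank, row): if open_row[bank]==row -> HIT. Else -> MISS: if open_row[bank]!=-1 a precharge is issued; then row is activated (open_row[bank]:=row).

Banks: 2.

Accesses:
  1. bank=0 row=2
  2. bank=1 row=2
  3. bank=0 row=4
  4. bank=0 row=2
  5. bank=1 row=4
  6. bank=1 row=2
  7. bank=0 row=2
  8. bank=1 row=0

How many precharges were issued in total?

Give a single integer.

Acc 1: bank0 row2 -> MISS (open row2); precharges=0
Acc 2: bank1 row2 -> MISS (open row2); precharges=0
Acc 3: bank0 row4 -> MISS (open row4); precharges=1
Acc 4: bank0 row2 -> MISS (open row2); precharges=2
Acc 5: bank1 row4 -> MISS (open row4); precharges=3
Acc 6: bank1 row2 -> MISS (open row2); precharges=4
Acc 7: bank0 row2 -> HIT
Acc 8: bank1 row0 -> MISS (open row0); precharges=5

Answer: 5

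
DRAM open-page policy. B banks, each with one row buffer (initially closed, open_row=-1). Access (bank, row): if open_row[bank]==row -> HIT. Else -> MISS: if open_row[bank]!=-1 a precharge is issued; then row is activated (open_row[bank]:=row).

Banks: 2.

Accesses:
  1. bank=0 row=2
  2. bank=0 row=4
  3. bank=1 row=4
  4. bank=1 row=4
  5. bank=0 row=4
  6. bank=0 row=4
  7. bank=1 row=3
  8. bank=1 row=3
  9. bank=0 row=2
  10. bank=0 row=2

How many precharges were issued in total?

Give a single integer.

Answer: 3

Derivation:
Acc 1: bank0 row2 -> MISS (open row2); precharges=0
Acc 2: bank0 row4 -> MISS (open row4); precharges=1
Acc 3: bank1 row4 -> MISS (open row4); precharges=1
Acc 4: bank1 row4 -> HIT
Acc 5: bank0 row4 -> HIT
Acc 6: bank0 row4 -> HIT
Acc 7: bank1 row3 -> MISS (open row3); precharges=2
Acc 8: bank1 row3 -> HIT
Acc 9: bank0 row2 -> MISS (open row2); precharges=3
Acc 10: bank0 row2 -> HIT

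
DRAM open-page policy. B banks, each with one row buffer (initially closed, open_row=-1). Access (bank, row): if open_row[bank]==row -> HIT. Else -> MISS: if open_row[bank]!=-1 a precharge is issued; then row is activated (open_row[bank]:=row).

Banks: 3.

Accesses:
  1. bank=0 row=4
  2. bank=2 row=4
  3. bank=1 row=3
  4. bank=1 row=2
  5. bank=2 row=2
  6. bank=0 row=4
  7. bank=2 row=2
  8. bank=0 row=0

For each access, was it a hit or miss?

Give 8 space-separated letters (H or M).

Acc 1: bank0 row4 -> MISS (open row4); precharges=0
Acc 2: bank2 row4 -> MISS (open row4); precharges=0
Acc 3: bank1 row3 -> MISS (open row3); precharges=0
Acc 4: bank1 row2 -> MISS (open row2); precharges=1
Acc 5: bank2 row2 -> MISS (open row2); precharges=2
Acc 6: bank0 row4 -> HIT
Acc 7: bank2 row2 -> HIT
Acc 8: bank0 row0 -> MISS (open row0); precharges=3

Answer: M M M M M H H M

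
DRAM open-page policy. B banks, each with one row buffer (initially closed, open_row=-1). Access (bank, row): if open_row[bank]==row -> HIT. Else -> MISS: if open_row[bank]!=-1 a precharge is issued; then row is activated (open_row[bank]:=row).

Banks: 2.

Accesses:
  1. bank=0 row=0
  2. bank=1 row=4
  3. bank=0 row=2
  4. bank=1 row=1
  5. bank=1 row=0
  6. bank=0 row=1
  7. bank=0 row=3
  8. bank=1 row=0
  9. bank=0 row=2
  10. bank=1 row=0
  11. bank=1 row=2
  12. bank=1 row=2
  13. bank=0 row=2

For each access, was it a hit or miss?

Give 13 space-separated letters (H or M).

Acc 1: bank0 row0 -> MISS (open row0); precharges=0
Acc 2: bank1 row4 -> MISS (open row4); precharges=0
Acc 3: bank0 row2 -> MISS (open row2); precharges=1
Acc 4: bank1 row1 -> MISS (open row1); precharges=2
Acc 5: bank1 row0 -> MISS (open row0); precharges=3
Acc 6: bank0 row1 -> MISS (open row1); precharges=4
Acc 7: bank0 row3 -> MISS (open row3); precharges=5
Acc 8: bank1 row0 -> HIT
Acc 9: bank0 row2 -> MISS (open row2); precharges=6
Acc 10: bank1 row0 -> HIT
Acc 11: bank1 row2 -> MISS (open row2); precharges=7
Acc 12: bank1 row2 -> HIT
Acc 13: bank0 row2 -> HIT

Answer: M M M M M M M H M H M H H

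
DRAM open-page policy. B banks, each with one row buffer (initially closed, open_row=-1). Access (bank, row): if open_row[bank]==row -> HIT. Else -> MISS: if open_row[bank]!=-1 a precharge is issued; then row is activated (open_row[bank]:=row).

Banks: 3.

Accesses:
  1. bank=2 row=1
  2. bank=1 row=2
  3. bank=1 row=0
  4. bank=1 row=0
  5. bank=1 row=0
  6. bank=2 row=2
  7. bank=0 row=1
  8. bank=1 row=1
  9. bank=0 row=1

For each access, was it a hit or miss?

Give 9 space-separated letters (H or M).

Acc 1: bank2 row1 -> MISS (open row1); precharges=0
Acc 2: bank1 row2 -> MISS (open row2); precharges=0
Acc 3: bank1 row0 -> MISS (open row0); precharges=1
Acc 4: bank1 row0 -> HIT
Acc 5: bank1 row0 -> HIT
Acc 6: bank2 row2 -> MISS (open row2); precharges=2
Acc 7: bank0 row1 -> MISS (open row1); precharges=2
Acc 8: bank1 row1 -> MISS (open row1); precharges=3
Acc 9: bank0 row1 -> HIT

Answer: M M M H H M M M H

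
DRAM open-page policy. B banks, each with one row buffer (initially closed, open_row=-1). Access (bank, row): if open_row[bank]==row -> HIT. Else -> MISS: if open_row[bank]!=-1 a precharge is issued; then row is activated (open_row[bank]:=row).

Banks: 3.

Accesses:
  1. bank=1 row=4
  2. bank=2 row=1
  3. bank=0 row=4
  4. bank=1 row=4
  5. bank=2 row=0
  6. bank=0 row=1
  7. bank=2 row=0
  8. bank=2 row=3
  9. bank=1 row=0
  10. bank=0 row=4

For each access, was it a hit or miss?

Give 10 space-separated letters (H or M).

Answer: M M M H M M H M M M

Derivation:
Acc 1: bank1 row4 -> MISS (open row4); precharges=0
Acc 2: bank2 row1 -> MISS (open row1); precharges=0
Acc 3: bank0 row4 -> MISS (open row4); precharges=0
Acc 4: bank1 row4 -> HIT
Acc 5: bank2 row0 -> MISS (open row0); precharges=1
Acc 6: bank0 row1 -> MISS (open row1); precharges=2
Acc 7: bank2 row0 -> HIT
Acc 8: bank2 row3 -> MISS (open row3); precharges=3
Acc 9: bank1 row0 -> MISS (open row0); precharges=4
Acc 10: bank0 row4 -> MISS (open row4); precharges=5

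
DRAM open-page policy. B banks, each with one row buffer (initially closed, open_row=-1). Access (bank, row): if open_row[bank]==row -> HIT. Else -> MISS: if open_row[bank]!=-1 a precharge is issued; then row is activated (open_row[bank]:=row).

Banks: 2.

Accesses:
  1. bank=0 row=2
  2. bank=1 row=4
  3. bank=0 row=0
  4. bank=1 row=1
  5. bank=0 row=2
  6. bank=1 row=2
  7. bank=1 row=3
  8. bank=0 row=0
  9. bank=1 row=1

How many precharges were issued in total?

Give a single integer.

Acc 1: bank0 row2 -> MISS (open row2); precharges=0
Acc 2: bank1 row4 -> MISS (open row4); precharges=0
Acc 3: bank0 row0 -> MISS (open row0); precharges=1
Acc 4: bank1 row1 -> MISS (open row1); precharges=2
Acc 5: bank0 row2 -> MISS (open row2); precharges=3
Acc 6: bank1 row2 -> MISS (open row2); precharges=4
Acc 7: bank1 row3 -> MISS (open row3); precharges=5
Acc 8: bank0 row0 -> MISS (open row0); precharges=6
Acc 9: bank1 row1 -> MISS (open row1); precharges=7

Answer: 7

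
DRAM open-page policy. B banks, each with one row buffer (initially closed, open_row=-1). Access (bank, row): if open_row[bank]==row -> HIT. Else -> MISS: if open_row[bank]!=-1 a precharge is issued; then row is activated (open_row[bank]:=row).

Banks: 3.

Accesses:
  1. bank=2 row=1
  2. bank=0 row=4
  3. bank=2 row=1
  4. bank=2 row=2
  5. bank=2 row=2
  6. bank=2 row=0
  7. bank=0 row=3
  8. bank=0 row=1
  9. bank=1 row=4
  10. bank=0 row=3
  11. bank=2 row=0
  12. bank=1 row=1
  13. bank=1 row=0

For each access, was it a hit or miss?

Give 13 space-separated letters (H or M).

Acc 1: bank2 row1 -> MISS (open row1); precharges=0
Acc 2: bank0 row4 -> MISS (open row4); precharges=0
Acc 3: bank2 row1 -> HIT
Acc 4: bank2 row2 -> MISS (open row2); precharges=1
Acc 5: bank2 row2 -> HIT
Acc 6: bank2 row0 -> MISS (open row0); precharges=2
Acc 7: bank0 row3 -> MISS (open row3); precharges=3
Acc 8: bank0 row1 -> MISS (open row1); precharges=4
Acc 9: bank1 row4 -> MISS (open row4); precharges=4
Acc 10: bank0 row3 -> MISS (open row3); precharges=5
Acc 11: bank2 row0 -> HIT
Acc 12: bank1 row1 -> MISS (open row1); precharges=6
Acc 13: bank1 row0 -> MISS (open row0); precharges=7

Answer: M M H M H M M M M M H M M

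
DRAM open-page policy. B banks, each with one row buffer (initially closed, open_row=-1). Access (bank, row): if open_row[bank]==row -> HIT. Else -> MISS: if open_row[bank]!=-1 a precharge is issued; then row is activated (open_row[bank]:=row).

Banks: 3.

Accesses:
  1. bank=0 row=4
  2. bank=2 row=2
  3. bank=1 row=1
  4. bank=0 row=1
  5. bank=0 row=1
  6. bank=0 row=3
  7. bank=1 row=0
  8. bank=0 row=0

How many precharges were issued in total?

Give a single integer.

Acc 1: bank0 row4 -> MISS (open row4); precharges=0
Acc 2: bank2 row2 -> MISS (open row2); precharges=0
Acc 3: bank1 row1 -> MISS (open row1); precharges=0
Acc 4: bank0 row1 -> MISS (open row1); precharges=1
Acc 5: bank0 row1 -> HIT
Acc 6: bank0 row3 -> MISS (open row3); precharges=2
Acc 7: bank1 row0 -> MISS (open row0); precharges=3
Acc 8: bank0 row0 -> MISS (open row0); precharges=4

Answer: 4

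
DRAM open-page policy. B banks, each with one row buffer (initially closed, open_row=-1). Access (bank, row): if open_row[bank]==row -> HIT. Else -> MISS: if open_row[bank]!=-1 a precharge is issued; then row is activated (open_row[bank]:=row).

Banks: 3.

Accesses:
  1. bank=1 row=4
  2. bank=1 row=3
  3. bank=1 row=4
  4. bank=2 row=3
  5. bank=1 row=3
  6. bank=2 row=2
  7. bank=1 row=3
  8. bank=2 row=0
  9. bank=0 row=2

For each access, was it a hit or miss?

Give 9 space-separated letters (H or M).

Acc 1: bank1 row4 -> MISS (open row4); precharges=0
Acc 2: bank1 row3 -> MISS (open row3); precharges=1
Acc 3: bank1 row4 -> MISS (open row4); precharges=2
Acc 4: bank2 row3 -> MISS (open row3); precharges=2
Acc 5: bank1 row3 -> MISS (open row3); precharges=3
Acc 6: bank2 row2 -> MISS (open row2); precharges=4
Acc 7: bank1 row3 -> HIT
Acc 8: bank2 row0 -> MISS (open row0); precharges=5
Acc 9: bank0 row2 -> MISS (open row2); precharges=5

Answer: M M M M M M H M M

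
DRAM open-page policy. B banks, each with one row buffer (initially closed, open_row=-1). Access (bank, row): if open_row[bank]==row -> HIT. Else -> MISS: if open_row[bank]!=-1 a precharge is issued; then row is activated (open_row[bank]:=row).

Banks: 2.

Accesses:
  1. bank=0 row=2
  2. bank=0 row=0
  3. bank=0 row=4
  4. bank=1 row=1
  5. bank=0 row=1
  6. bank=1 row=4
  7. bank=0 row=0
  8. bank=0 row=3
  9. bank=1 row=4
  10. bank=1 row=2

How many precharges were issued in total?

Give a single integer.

Answer: 7

Derivation:
Acc 1: bank0 row2 -> MISS (open row2); precharges=0
Acc 2: bank0 row0 -> MISS (open row0); precharges=1
Acc 3: bank0 row4 -> MISS (open row4); precharges=2
Acc 4: bank1 row1 -> MISS (open row1); precharges=2
Acc 5: bank0 row1 -> MISS (open row1); precharges=3
Acc 6: bank1 row4 -> MISS (open row4); precharges=4
Acc 7: bank0 row0 -> MISS (open row0); precharges=5
Acc 8: bank0 row3 -> MISS (open row3); precharges=6
Acc 9: bank1 row4 -> HIT
Acc 10: bank1 row2 -> MISS (open row2); precharges=7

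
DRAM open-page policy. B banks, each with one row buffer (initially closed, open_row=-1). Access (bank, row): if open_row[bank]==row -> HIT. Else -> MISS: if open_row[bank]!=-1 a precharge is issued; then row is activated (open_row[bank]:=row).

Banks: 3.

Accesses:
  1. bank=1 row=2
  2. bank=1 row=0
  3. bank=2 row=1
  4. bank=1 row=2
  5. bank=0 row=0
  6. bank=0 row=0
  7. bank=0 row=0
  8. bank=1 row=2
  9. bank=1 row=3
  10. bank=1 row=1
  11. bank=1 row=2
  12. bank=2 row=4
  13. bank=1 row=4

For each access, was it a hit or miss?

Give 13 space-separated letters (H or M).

Answer: M M M M M H H H M M M M M

Derivation:
Acc 1: bank1 row2 -> MISS (open row2); precharges=0
Acc 2: bank1 row0 -> MISS (open row0); precharges=1
Acc 3: bank2 row1 -> MISS (open row1); precharges=1
Acc 4: bank1 row2 -> MISS (open row2); precharges=2
Acc 5: bank0 row0 -> MISS (open row0); precharges=2
Acc 6: bank0 row0 -> HIT
Acc 7: bank0 row0 -> HIT
Acc 8: bank1 row2 -> HIT
Acc 9: bank1 row3 -> MISS (open row3); precharges=3
Acc 10: bank1 row1 -> MISS (open row1); precharges=4
Acc 11: bank1 row2 -> MISS (open row2); precharges=5
Acc 12: bank2 row4 -> MISS (open row4); precharges=6
Acc 13: bank1 row4 -> MISS (open row4); precharges=7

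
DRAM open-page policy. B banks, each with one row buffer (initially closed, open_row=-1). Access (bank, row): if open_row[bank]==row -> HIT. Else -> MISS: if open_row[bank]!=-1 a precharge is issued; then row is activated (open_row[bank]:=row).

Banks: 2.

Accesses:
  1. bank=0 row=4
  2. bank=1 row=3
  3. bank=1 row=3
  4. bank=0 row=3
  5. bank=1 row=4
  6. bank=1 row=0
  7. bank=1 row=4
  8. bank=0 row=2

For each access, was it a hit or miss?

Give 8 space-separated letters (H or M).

Acc 1: bank0 row4 -> MISS (open row4); precharges=0
Acc 2: bank1 row3 -> MISS (open row3); precharges=0
Acc 3: bank1 row3 -> HIT
Acc 4: bank0 row3 -> MISS (open row3); precharges=1
Acc 5: bank1 row4 -> MISS (open row4); precharges=2
Acc 6: bank1 row0 -> MISS (open row0); precharges=3
Acc 7: bank1 row4 -> MISS (open row4); precharges=4
Acc 8: bank0 row2 -> MISS (open row2); precharges=5

Answer: M M H M M M M M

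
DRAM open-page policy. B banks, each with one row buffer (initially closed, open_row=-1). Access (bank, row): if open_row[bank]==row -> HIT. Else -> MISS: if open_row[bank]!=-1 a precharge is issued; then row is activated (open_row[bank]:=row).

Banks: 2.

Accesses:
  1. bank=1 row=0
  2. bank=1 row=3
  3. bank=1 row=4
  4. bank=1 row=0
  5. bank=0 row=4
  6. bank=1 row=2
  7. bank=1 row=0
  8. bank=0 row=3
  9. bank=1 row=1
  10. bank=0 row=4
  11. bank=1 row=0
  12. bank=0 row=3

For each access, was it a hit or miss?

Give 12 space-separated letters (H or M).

Acc 1: bank1 row0 -> MISS (open row0); precharges=0
Acc 2: bank1 row3 -> MISS (open row3); precharges=1
Acc 3: bank1 row4 -> MISS (open row4); precharges=2
Acc 4: bank1 row0 -> MISS (open row0); precharges=3
Acc 5: bank0 row4 -> MISS (open row4); precharges=3
Acc 6: bank1 row2 -> MISS (open row2); precharges=4
Acc 7: bank1 row0 -> MISS (open row0); precharges=5
Acc 8: bank0 row3 -> MISS (open row3); precharges=6
Acc 9: bank1 row1 -> MISS (open row1); precharges=7
Acc 10: bank0 row4 -> MISS (open row4); precharges=8
Acc 11: bank1 row0 -> MISS (open row0); precharges=9
Acc 12: bank0 row3 -> MISS (open row3); precharges=10

Answer: M M M M M M M M M M M M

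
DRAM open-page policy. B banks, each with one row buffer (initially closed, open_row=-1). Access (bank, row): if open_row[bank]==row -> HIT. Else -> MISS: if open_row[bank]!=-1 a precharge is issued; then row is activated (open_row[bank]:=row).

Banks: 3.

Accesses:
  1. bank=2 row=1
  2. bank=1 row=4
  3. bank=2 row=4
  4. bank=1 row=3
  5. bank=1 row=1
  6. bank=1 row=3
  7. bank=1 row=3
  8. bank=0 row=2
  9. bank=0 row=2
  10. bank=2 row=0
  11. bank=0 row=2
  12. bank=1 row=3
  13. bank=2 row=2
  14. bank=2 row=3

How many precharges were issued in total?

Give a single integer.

Answer: 7

Derivation:
Acc 1: bank2 row1 -> MISS (open row1); precharges=0
Acc 2: bank1 row4 -> MISS (open row4); precharges=0
Acc 3: bank2 row4 -> MISS (open row4); precharges=1
Acc 4: bank1 row3 -> MISS (open row3); precharges=2
Acc 5: bank1 row1 -> MISS (open row1); precharges=3
Acc 6: bank1 row3 -> MISS (open row3); precharges=4
Acc 7: bank1 row3 -> HIT
Acc 8: bank0 row2 -> MISS (open row2); precharges=4
Acc 9: bank0 row2 -> HIT
Acc 10: bank2 row0 -> MISS (open row0); precharges=5
Acc 11: bank0 row2 -> HIT
Acc 12: bank1 row3 -> HIT
Acc 13: bank2 row2 -> MISS (open row2); precharges=6
Acc 14: bank2 row3 -> MISS (open row3); precharges=7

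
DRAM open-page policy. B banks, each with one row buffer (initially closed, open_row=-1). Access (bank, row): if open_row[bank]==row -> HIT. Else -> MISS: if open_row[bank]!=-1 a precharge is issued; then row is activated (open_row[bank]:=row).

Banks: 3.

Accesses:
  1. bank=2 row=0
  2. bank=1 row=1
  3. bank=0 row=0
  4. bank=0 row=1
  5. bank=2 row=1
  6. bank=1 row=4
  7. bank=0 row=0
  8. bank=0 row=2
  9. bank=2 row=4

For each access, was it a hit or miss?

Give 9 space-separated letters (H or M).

Answer: M M M M M M M M M

Derivation:
Acc 1: bank2 row0 -> MISS (open row0); precharges=0
Acc 2: bank1 row1 -> MISS (open row1); precharges=0
Acc 3: bank0 row0 -> MISS (open row0); precharges=0
Acc 4: bank0 row1 -> MISS (open row1); precharges=1
Acc 5: bank2 row1 -> MISS (open row1); precharges=2
Acc 6: bank1 row4 -> MISS (open row4); precharges=3
Acc 7: bank0 row0 -> MISS (open row0); precharges=4
Acc 8: bank0 row2 -> MISS (open row2); precharges=5
Acc 9: bank2 row4 -> MISS (open row4); precharges=6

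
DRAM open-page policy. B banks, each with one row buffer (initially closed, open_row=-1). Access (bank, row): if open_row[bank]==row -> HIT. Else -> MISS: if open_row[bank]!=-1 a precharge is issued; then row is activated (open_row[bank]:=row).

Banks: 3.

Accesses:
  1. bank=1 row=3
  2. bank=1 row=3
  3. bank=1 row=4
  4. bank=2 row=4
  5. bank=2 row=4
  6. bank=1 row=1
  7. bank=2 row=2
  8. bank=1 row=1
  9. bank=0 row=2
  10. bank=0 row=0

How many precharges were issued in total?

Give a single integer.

Acc 1: bank1 row3 -> MISS (open row3); precharges=0
Acc 2: bank1 row3 -> HIT
Acc 3: bank1 row4 -> MISS (open row4); precharges=1
Acc 4: bank2 row4 -> MISS (open row4); precharges=1
Acc 5: bank2 row4 -> HIT
Acc 6: bank1 row1 -> MISS (open row1); precharges=2
Acc 7: bank2 row2 -> MISS (open row2); precharges=3
Acc 8: bank1 row1 -> HIT
Acc 9: bank0 row2 -> MISS (open row2); precharges=3
Acc 10: bank0 row0 -> MISS (open row0); precharges=4

Answer: 4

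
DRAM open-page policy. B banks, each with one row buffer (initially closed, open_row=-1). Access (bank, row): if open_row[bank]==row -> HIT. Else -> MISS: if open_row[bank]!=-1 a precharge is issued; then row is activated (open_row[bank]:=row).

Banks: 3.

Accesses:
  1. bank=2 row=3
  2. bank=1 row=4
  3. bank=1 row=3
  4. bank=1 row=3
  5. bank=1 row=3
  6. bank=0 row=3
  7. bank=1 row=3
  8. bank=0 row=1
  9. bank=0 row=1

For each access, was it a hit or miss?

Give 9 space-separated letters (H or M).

Acc 1: bank2 row3 -> MISS (open row3); precharges=0
Acc 2: bank1 row4 -> MISS (open row4); precharges=0
Acc 3: bank1 row3 -> MISS (open row3); precharges=1
Acc 4: bank1 row3 -> HIT
Acc 5: bank1 row3 -> HIT
Acc 6: bank0 row3 -> MISS (open row3); precharges=1
Acc 7: bank1 row3 -> HIT
Acc 8: bank0 row1 -> MISS (open row1); precharges=2
Acc 9: bank0 row1 -> HIT

Answer: M M M H H M H M H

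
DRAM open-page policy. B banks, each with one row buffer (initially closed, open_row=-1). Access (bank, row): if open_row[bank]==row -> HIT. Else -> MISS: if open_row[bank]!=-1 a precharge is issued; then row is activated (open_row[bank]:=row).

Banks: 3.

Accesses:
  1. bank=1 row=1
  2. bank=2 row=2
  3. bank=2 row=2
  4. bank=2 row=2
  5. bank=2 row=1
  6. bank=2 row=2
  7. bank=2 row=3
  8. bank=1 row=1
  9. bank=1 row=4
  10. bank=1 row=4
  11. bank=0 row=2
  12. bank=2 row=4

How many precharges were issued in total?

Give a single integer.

Answer: 5

Derivation:
Acc 1: bank1 row1 -> MISS (open row1); precharges=0
Acc 2: bank2 row2 -> MISS (open row2); precharges=0
Acc 3: bank2 row2 -> HIT
Acc 4: bank2 row2 -> HIT
Acc 5: bank2 row1 -> MISS (open row1); precharges=1
Acc 6: bank2 row2 -> MISS (open row2); precharges=2
Acc 7: bank2 row3 -> MISS (open row3); precharges=3
Acc 8: bank1 row1 -> HIT
Acc 9: bank1 row4 -> MISS (open row4); precharges=4
Acc 10: bank1 row4 -> HIT
Acc 11: bank0 row2 -> MISS (open row2); precharges=4
Acc 12: bank2 row4 -> MISS (open row4); precharges=5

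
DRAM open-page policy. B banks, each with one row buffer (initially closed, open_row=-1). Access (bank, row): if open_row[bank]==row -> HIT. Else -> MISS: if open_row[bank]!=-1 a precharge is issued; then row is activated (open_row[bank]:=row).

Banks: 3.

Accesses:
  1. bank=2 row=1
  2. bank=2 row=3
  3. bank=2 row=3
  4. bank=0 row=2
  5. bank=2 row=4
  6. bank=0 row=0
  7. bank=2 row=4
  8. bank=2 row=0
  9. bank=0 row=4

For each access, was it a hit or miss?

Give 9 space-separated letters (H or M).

Acc 1: bank2 row1 -> MISS (open row1); precharges=0
Acc 2: bank2 row3 -> MISS (open row3); precharges=1
Acc 3: bank2 row3 -> HIT
Acc 4: bank0 row2 -> MISS (open row2); precharges=1
Acc 5: bank2 row4 -> MISS (open row4); precharges=2
Acc 6: bank0 row0 -> MISS (open row0); precharges=3
Acc 7: bank2 row4 -> HIT
Acc 8: bank2 row0 -> MISS (open row0); precharges=4
Acc 9: bank0 row4 -> MISS (open row4); precharges=5

Answer: M M H M M M H M M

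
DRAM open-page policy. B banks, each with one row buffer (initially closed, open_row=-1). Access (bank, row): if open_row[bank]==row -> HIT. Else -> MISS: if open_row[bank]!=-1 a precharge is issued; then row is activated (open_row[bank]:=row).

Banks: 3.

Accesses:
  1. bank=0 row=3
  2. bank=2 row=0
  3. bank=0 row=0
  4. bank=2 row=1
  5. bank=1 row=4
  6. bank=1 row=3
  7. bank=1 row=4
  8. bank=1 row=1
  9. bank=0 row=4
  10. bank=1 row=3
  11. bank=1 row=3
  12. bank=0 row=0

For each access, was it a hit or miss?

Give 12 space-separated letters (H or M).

Acc 1: bank0 row3 -> MISS (open row3); precharges=0
Acc 2: bank2 row0 -> MISS (open row0); precharges=0
Acc 3: bank0 row0 -> MISS (open row0); precharges=1
Acc 4: bank2 row1 -> MISS (open row1); precharges=2
Acc 5: bank1 row4 -> MISS (open row4); precharges=2
Acc 6: bank1 row3 -> MISS (open row3); precharges=3
Acc 7: bank1 row4 -> MISS (open row4); precharges=4
Acc 8: bank1 row1 -> MISS (open row1); precharges=5
Acc 9: bank0 row4 -> MISS (open row4); precharges=6
Acc 10: bank1 row3 -> MISS (open row3); precharges=7
Acc 11: bank1 row3 -> HIT
Acc 12: bank0 row0 -> MISS (open row0); precharges=8

Answer: M M M M M M M M M M H M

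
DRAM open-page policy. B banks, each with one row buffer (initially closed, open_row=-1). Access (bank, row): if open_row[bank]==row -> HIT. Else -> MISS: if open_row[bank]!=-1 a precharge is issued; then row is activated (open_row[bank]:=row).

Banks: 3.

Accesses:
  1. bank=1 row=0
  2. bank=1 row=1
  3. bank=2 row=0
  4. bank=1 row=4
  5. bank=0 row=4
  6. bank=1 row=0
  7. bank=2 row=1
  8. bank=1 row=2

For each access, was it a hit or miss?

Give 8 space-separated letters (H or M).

Acc 1: bank1 row0 -> MISS (open row0); precharges=0
Acc 2: bank1 row1 -> MISS (open row1); precharges=1
Acc 3: bank2 row0 -> MISS (open row0); precharges=1
Acc 4: bank1 row4 -> MISS (open row4); precharges=2
Acc 5: bank0 row4 -> MISS (open row4); precharges=2
Acc 6: bank1 row0 -> MISS (open row0); precharges=3
Acc 7: bank2 row1 -> MISS (open row1); precharges=4
Acc 8: bank1 row2 -> MISS (open row2); precharges=5

Answer: M M M M M M M M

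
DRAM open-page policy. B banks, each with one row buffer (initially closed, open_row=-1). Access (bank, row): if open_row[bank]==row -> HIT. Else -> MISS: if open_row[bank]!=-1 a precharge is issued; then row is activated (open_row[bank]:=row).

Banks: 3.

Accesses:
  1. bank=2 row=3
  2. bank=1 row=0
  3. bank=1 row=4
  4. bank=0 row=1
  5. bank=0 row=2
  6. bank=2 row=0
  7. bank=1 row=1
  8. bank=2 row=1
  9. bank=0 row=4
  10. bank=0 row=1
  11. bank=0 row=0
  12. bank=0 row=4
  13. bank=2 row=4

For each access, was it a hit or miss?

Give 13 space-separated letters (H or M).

Acc 1: bank2 row3 -> MISS (open row3); precharges=0
Acc 2: bank1 row0 -> MISS (open row0); precharges=0
Acc 3: bank1 row4 -> MISS (open row4); precharges=1
Acc 4: bank0 row1 -> MISS (open row1); precharges=1
Acc 5: bank0 row2 -> MISS (open row2); precharges=2
Acc 6: bank2 row0 -> MISS (open row0); precharges=3
Acc 7: bank1 row1 -> MISS (open row1); precharges=4
Acc 8: bank2 row1 -> MISS (open row1); precharges=5
Acc 9: bank0 row4 -> MISS (open row4); precharges=6
Acc 10: bank0 row1 -> MISS (open row1); precharges=7
Acc 11: bank0 row0 -> MISS (open row0); precharges=8
Acc 12: bank0 row4 -> MISS (open row4); precharges=9
Acc 13: bank2 row4 -> MISS (open row4); precharges=10

Answer: M M M M M M M M M M M M M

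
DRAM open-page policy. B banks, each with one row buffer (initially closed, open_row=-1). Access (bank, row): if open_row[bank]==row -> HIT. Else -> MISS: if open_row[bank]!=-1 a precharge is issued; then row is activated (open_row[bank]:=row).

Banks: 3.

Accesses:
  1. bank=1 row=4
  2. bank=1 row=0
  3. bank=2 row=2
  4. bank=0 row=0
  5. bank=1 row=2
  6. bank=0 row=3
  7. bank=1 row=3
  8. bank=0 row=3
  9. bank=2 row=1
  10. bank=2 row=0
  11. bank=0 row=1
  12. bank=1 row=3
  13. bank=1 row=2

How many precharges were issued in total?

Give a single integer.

Answer: 8

Derivation:
Acc 1: bank1 row4 -> MISS (open row4); precharges=0
Acc 2: bank1 row0 -> MISS (open row0); precharges=1
Acc 3: bank2 row2 -> MISS (open row2); precharges=1
Acc 4: bank0 row0 -> MISS (open row0); precharges=1
Acc 5: bank1 row2 -> MISS (open row2); precharges=2
Acc 6: bank0 row3 -> MISS (open row3); precharges=3
Acc 7: bank1 row3 -> MISS (open row3); precharges=4
Acc 8: bank0 row3 -> HIT
Acc 9: bank2 row1 -> MISS (open row1); precharges=5
Acc 10: bank2 row0 -> MISS (open row0); precharges=6
Acc 11: bank0 row1 -> MISS (open row1); precharges=7
Acc 12: bank1 row3 -> HIT
Acc 13: bank1 row2 -> MISS (open row2); precharges=8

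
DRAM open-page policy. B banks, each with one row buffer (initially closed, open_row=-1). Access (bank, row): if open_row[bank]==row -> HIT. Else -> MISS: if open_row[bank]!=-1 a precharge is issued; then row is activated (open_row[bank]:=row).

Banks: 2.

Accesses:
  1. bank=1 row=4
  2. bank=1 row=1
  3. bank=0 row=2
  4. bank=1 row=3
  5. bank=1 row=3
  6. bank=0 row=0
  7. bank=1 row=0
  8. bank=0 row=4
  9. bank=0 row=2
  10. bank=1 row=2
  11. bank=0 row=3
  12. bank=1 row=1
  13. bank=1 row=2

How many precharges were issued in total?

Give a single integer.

Answer: 10

Derivation:
Acc 1: bank1 row4 -> MISS (open row4); precharges=0
Acc 2: bank1 row1 -> MISS (open row1); precharges=1
Acc 3: bank0 row2 -> MISS (open row2); precharges=1
Acc 4: bank1 row3 -> MISS (open row3); precharges=2
Acc 5: bank1 row3 -> HIT
Acc 6: bank0 row0 -> MISS (open row0); precharges=3
Acc 7: bank1 row0 -> MISS (open row0); precharges=4
Acc 8: bank0 row4 -> MISS (open row4); precharges=5
Acc 9: bank0 row2 -> MISS (open row2); precharges=6
Acc 10: bank1 row2 -> MISS (open row2); precharges=7
Acc 11: bank0 row3 -> MISS (open row3); precharges=8
Acc 12: bank1 row1 -> MISS (open row1); precharges=9
Acc 13: bank1 row2 -> MISS (open row2); precharges=10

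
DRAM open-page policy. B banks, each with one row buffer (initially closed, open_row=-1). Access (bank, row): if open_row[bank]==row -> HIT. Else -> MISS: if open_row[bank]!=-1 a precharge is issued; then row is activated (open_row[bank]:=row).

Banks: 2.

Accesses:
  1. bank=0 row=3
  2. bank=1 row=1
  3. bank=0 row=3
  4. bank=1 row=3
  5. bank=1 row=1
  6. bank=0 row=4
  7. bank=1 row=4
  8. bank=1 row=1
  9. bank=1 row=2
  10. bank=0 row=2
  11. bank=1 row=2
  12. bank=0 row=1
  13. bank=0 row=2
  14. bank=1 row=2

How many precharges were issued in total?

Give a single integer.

Answer: 9

Derivation:
Acc 1: bank0 row3 -> MISS (open row3); precharges=0
Acc 2: bank1 row1 -> MISS (open row1); precharges=0
Acc 3: bank0 row3 -> HIT
Acc 4: bank1 row3 -> MISS (open row3); precharges=1
Acc 5: bank1 row1 -> MISS (open row1); precharges=2
Acc 6: bank0 row4 -> MISS (open row4); precharges=3
Acc 7: bank1 row4 -> MISS (open row4); precharges=4
Acc 8: bank1 row1 -> MISS (open row1); precharges=5
Acc 9: bank1 row2 -> MISS (open row2); precharges=6
Acc 10: bank0 row2 -> MISS (open row2); precharges=7
Acc 11: bank1 row2 -> HIT
Acc 12: bank0 row1 -> MISS (open row1); precharges=8
Acc 13: bank0 row2 -> MISS (open row2); precharges=9
Acc 14: bank1 row2 -> HIT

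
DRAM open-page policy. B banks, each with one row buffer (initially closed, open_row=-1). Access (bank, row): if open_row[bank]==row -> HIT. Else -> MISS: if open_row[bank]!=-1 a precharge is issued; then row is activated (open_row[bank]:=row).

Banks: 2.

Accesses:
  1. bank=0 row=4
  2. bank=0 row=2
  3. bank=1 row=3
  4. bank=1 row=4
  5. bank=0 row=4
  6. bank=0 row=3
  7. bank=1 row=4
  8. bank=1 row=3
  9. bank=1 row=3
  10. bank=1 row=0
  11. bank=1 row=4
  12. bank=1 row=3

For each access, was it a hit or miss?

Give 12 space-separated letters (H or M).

Acc 1: bank0 row4 -> MISS (open row4); precharges=0
Acc 2: bank0 row2 -> MISS (open row2); precharges=1
Acc 3: bank1 row3 -> MISS (open row3); precharges=1
Acc 4: bank1 row4 -> MISS (open row4); precharges=2
Acc 5: bank0 row4 -> MISS (open row4); precharges=3
Acc 6: bank0 row3 -> MISS (open row3); precharges=4
Acc 7: bank1 row4 -> HIT
Acc 8: bank1 row3 -> MISS (open row3); precharges=5
Acc 9: bank1 row3 -> HIT
Acc 10: bank1 row0 -> MISS (open row0); precharges=6
Acc 11: bank1 row4 -> MISS (open row4); precharges=7
Acc 12: bank1 row3 -> MISS (open row3); precharges=8

Answer: M M M M M M H M H M M M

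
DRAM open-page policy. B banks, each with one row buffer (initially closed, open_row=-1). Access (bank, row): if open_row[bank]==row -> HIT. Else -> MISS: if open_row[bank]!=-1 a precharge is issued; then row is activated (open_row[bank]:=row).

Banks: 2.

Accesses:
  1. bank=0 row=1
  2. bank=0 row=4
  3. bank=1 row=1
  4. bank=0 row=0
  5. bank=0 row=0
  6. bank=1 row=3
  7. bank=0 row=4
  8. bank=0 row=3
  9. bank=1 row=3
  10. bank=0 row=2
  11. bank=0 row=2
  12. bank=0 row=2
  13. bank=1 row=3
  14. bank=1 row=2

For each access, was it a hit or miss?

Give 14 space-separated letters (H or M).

Acc 1: bank0 row1 -> MISS (open row1); precharges=0
Acc 2: bank0 row4 -> MISS (open row4); precharges=1
Acc 3: bank1 row1 -> MISS (open row1); precharges=1
Acc 4: bank0 row0 -> MISS (open row0); precharges=2
Acc 5: bank0 row0 -> HIT
Acc 6: bank1 row3 -> MISS (open row3); precharges=3
Acc 7: bank0 row4 -> MISS (open row4); precharges=4
Acc 8: bank0 row3 -> MISS (open row3); precharges=5
Acc 9: bank1 row3 -> HIT
Acc 10: bank0 row2 -> MISS (open row2); precharges=6
Acc 11: bank0 row2 -> HIT
Acc 12: bank0 row2 -> HIT
Acc 13: bank1 row3 -> HIT
Acc 14: bank1 row2 -> MISS (open row2); precharges=7

Answer: M M M M H M M M H M H H H M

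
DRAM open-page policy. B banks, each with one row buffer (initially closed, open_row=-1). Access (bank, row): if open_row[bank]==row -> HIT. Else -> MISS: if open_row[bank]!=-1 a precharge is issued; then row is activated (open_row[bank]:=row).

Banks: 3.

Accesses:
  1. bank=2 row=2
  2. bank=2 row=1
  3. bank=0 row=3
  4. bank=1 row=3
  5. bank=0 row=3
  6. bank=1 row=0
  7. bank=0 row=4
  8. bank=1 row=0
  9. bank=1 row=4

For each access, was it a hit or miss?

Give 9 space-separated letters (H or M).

Acc 1: bank2 row2 -> MISS (open row2); precharges=0
Acc 2: bank2 row1 -> MISS (open row1); precharges=1
Acc 3: bank0 row3 -> MISS (open row3); precharges=1
Acc 4: bank1 row3 -> MISS (open row3); precharges=1
Acc 5: bank0 row3 -> HIT
Acc 6: bank1 row0 -> MISS (open row0); precharges=2
Acc 7: bank0 row4 -> MISS (open row4); precharges=3
Acc 8: bank1 row0 -> HIT
Acc 9: bank1 row4 -> MISS (open row4); precharges=4

Answer: M M M M H M M H M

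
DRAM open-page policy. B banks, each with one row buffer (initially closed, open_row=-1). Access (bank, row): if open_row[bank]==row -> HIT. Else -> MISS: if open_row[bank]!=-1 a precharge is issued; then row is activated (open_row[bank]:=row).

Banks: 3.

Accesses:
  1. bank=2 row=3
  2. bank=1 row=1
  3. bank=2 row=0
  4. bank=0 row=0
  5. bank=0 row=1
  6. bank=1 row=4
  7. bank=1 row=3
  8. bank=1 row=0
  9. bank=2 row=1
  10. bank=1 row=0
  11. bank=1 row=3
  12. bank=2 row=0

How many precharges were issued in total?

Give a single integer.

Answer: 8

Derivation:
Acc 1: bank2 row3 -> MISS (open row3); precharges=0
Acc 2: bank1 row1 -> MISS (open row1); precharges=0
Acc 3: bank2 row0 -> MISS (open row0); precharges=1
Acc 4: bank0 row0 -> MISS (open row0); precharges=1
Acc 5: bank0 row1 -> MISS (open row1); precharges=2
Acc 6: bank1 row4 -> MISS (open row4); precharges=3
Acc 7: bank1 row3 -> MISS (open row3); precharges=4
Acc 8: bank1 row0 -> MISS (open row0); precharges=5
Acc 9: bank2 row1 -> MISS (open row1); precharges=6
Acc 10: bank1 row0 -> HIT
Acc 11: bank1 row3 -> MISS (open row3); precharges=7
Acc 12: bank2 row0 -> MISS (open row0); precharges=8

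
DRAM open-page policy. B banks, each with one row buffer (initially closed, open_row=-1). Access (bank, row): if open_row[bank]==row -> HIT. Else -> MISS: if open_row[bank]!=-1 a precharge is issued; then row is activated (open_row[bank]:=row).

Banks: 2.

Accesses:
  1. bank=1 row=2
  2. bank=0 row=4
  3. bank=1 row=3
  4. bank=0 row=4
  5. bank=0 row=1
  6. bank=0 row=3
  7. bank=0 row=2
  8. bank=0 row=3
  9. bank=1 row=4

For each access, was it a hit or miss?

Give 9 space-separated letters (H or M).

Acc 1: bank1 row2 -> MISS (open row2); precharges=0
Acc 2: bank0 row4 -> MISS (open row4); precharges=0
Acc 3: bank1 row3 -> MISS (open row3); precharges=1
Acc 4: bank0 row4 -> HIT
Acc 5: bank0 row1 -> MISS (open row1); precharges=2
Acc 6: bank0 row3 -> MISS (open row3); precharges=3
Acc 7: bank0 row2 -> MISS (open row2); precharges=4
Acc 8: bank0 row3 -> MISS (open row3); precharges=5
Acc 9: bank1 row4 -> MISS (open row4); precharges=6

Answer: M M M H M M M M M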